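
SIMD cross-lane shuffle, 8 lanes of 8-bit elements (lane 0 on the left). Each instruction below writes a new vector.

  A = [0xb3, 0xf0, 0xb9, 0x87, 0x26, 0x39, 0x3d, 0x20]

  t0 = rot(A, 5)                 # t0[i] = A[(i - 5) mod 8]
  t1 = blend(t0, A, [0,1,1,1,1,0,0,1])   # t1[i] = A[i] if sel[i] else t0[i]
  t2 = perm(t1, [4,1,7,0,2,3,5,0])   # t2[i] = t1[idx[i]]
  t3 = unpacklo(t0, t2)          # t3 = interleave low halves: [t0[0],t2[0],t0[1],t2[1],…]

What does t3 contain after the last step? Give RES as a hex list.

RES = [0x87, 0x26, 0x26, 0xf0, 0x39, 0x20, 0x3d, 0x87]

→ t0 |87|26|39|3d|20|b3|f0|b9|
→ t1 |87|f0|b9|87|26|b3|f0|20|
→ t2 |26|f0|20|87|b9|87|b3|87|
→ t3 |87|26|26|f0|39|20|3d|87|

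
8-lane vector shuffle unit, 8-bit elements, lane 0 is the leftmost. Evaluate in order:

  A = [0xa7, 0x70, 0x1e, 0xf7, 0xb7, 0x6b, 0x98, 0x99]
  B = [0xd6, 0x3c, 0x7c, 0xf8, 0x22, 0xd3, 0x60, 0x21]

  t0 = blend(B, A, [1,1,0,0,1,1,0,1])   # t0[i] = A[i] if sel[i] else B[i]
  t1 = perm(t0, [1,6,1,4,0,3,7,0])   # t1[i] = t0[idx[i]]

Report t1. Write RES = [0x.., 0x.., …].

RES = [0x70, 0x60, 0x70, 0xb7, 0xa7, 0xf8, 0x99, 0xa7]

→ t0 |a7|70|7c|f8|b7|6b|60|99|
→ t1 |70|60|70|b7|a7|f8|99|a7|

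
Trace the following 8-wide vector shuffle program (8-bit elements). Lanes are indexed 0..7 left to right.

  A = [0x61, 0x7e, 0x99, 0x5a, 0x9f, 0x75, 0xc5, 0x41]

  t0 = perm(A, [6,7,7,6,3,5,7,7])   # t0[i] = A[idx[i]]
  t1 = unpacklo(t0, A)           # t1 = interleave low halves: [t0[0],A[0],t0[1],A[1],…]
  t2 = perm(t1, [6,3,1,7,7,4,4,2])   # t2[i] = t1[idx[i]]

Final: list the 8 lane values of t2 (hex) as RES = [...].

RES = [0xc5, 0x7e, 0x61, 0x5a, 0x5a, 0x41, 0x41, 0x41]

  t0: c5 41 41 c5 5a 75 41 41
  t1: c5 61 41 7e 41 99 c5 5a
  t2: c5 7e 61 5a 5a 41 41 41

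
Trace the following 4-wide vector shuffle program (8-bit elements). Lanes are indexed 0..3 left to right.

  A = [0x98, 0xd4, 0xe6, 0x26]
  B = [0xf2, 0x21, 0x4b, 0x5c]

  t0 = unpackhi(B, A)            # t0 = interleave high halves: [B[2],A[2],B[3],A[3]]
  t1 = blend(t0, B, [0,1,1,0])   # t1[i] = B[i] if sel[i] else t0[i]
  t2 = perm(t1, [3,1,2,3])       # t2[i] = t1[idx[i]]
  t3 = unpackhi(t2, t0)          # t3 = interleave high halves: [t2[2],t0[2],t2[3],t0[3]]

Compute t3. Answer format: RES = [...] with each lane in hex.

RES = [0x4b, 0x5c, 0x26, 0x26]

t0 = [0x4b, 0xe6, 0x5c, 0x26]
t1 = [0x4b, 0x21, 0x4b, 0x26]
t2 = [0x26, 0x21, 0x4b, 0x26]
t3 = [0x4b, 0x5c, 0x26, 0x26]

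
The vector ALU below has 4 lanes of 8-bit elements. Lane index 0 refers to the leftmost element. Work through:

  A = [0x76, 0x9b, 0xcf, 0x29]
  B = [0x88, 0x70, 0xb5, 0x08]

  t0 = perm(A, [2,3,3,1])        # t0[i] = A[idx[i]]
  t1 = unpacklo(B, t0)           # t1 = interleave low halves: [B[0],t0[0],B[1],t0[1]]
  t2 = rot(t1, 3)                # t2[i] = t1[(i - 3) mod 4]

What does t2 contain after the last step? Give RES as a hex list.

RES = [ 0xcf  0x70  0x29  0x88 ]

  t0: cf 29 29 9b
  t1: 88 cf 70 29
  t2: cf 70 29 88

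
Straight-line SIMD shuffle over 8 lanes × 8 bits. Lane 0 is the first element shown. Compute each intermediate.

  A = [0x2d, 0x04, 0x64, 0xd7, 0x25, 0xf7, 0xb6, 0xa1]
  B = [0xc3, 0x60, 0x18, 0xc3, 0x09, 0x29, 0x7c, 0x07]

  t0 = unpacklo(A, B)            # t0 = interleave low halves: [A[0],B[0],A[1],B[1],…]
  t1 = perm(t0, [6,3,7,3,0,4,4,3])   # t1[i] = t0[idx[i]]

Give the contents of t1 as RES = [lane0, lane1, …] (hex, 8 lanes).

→ t0 |2d|c3|04|60|64|18|d7|c3|
→ t1 |d7|60|c3|60|2d|64|64|60|

RES = [ 0xd7  0x60  0xc3  0x60  0x2d  0x64  0x64  0x60 ]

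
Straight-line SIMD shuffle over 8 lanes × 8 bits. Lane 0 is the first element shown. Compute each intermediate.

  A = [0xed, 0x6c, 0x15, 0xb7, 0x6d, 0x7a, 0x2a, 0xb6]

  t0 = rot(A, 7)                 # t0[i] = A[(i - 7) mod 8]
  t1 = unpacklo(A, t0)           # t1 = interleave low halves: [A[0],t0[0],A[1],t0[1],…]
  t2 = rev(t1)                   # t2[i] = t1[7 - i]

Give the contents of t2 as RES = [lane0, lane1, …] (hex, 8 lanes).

  t0: 6c 15 b7 6d 7a 2a b6 ed
  t1: ed 6c 6c 15 15 b7 b7 6d
  t2: 6d b7 b7 15 15 6c 6c ed

RES = [0x6d, 0xb7, 0xb7, 0x15, 0x15, 0x6c, 0x6c, 0xed]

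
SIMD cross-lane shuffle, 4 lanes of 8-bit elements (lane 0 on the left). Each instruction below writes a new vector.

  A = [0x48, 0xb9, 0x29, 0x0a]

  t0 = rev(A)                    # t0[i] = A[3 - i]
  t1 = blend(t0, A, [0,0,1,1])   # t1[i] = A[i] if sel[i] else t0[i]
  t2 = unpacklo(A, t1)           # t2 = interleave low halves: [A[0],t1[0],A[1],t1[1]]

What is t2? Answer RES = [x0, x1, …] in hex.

RES = [0x48, 0x0a, 0xb9, 0x29]

t0 = [0x0a, 0x29, 0xb9, 0x48]
t1 = [0x0a, 0x29, 0x29, 0x0a]
t2 = [0x48, 0x0a, 0xb9, 0x29]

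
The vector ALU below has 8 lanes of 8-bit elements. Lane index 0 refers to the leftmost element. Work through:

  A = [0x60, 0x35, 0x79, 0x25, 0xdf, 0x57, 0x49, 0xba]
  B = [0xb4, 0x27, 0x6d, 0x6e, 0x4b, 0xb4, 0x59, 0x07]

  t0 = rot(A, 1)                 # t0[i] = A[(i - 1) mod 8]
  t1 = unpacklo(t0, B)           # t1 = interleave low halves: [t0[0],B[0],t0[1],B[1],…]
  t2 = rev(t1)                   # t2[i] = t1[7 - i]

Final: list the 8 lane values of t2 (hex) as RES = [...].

→ t0 |ba|60|35|79|25|df|57|49|
→ t1 |ba|b4|60|27|35|6d|79|6e|
→ t2 |6e|79|6d|35|27|60|b4|ba|

RES = [0x6e, 0x79, 0x6d, 0x35, 0x27, 0x60, 0xb4, 0xba]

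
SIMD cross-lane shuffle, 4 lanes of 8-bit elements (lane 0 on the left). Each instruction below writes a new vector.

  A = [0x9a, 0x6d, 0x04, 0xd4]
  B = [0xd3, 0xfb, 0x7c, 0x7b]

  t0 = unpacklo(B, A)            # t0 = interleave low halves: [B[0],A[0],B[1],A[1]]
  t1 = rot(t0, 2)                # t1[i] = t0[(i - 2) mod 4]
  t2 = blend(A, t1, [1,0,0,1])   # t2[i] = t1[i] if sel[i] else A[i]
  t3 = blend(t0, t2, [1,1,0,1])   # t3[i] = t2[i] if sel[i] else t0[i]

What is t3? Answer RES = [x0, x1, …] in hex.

RES = [0xfb, 0x6d, 0xfb, 0x9a]

  t0: d3 9a fb 6d
  t1: fb 6d d3 9a
  t2: fb 6d 04 9a
  t3: fb 6d fb 9a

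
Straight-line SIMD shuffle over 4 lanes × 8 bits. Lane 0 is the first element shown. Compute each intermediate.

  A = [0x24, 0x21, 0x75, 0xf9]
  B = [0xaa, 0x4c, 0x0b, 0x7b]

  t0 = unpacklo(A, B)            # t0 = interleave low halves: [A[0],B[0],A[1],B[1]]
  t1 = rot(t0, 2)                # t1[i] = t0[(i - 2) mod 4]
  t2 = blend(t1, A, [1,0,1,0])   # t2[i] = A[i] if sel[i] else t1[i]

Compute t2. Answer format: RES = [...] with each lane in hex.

RES = [0x24, 0x4c, 0x75, 0xaa]

→ t0 |24|aa|21|4c|
→ t1 |21|4c|24|aa|
→ t2 |24|4c|75|aa|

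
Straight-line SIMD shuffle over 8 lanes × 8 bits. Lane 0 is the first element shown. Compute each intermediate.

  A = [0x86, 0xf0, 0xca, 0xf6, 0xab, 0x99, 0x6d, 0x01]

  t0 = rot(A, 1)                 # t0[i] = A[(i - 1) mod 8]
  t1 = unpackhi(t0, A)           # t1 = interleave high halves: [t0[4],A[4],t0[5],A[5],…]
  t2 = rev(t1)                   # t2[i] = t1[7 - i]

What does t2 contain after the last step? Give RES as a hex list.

t0 = [0x01, 0x86, 0xf0, 0xca, 0xf6, 0xab, 0x99, 0x6d]
t1 = [0xf6, 0xab, 0xab, 0x99, 0x99, 0x6d, 0x6d, 0x01]
t2 = [0x01, 0x6d, 0x6d, 0x99, 0x99, 0xab, 0xab, 0xf6]

RES = [ 0x01  0x6d  0x6d  0x99  0x99  0xab  0xab  0xf6 ]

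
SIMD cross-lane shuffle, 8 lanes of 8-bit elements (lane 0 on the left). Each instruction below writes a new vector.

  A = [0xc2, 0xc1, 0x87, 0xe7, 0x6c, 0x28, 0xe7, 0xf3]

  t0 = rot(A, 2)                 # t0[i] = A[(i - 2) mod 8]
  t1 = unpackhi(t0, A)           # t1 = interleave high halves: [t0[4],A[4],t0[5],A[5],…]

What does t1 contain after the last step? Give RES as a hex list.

  t0: e7 f3 c2 c1 87 e7 6c 28
  t1: 87 6c e7 28 6c e7 28 f3

RES = [ 0x87  0x6c  0xe7  0x28  0x6c  0xe7  0x28  0xf3 ]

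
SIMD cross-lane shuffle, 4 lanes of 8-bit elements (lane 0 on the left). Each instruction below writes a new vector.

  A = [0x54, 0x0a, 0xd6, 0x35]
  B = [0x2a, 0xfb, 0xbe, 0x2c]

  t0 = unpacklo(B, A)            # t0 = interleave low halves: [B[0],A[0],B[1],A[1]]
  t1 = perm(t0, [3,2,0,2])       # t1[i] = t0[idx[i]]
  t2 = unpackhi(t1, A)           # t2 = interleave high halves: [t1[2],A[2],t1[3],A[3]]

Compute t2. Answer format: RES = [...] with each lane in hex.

→ t0 |2a|54|fb|0a|
→ t1 |0a|fb|2a|fb|
→ t2 |2a|d6|fb|35|

RES = [ 0x2a  0xd6  0xfb  0x35 ]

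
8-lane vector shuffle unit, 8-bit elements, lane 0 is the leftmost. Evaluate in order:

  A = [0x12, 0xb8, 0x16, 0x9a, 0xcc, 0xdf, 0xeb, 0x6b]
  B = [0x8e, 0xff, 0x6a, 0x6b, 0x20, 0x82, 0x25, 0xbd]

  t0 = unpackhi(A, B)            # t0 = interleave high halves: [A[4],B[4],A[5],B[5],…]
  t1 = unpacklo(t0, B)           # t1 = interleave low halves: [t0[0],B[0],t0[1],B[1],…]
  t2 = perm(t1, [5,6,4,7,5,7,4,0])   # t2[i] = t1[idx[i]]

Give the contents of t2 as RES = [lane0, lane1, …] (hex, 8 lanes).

t0 = [0xcc, 0x20, 0xdf, 0x82, 0xeb, 0x25, 0x6b, 0xbd]
t1 = [0xcc, 0x8e, 0x20, 0xff, 0xdf, 0x6a, 0x82, 0x6b]
t2 = [0x6a, 0x82, 0xdf, 0x6b, 0x6a, 0x6b, 0xdf, 0xcc]

RES = [ 0x6a  0x82  0xdf  0x6b  0x6a  0x6b  0xdf  0xcc ]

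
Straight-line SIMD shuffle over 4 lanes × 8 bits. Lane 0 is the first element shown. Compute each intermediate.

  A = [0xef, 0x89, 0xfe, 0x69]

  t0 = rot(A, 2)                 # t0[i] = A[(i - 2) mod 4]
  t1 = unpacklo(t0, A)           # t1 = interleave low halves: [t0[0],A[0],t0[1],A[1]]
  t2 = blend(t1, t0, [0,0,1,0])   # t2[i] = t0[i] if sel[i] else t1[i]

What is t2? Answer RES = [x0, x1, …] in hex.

t0 = [0xfe, 0x69, 0xef, 0x89]
t1 = [0xfe, 0xef, 0x69, 0x89]
t2 = [0xfe, 0xef, 0xef, 0x89]

RES = [ 0xfe  0xef  0xef  0x89 ]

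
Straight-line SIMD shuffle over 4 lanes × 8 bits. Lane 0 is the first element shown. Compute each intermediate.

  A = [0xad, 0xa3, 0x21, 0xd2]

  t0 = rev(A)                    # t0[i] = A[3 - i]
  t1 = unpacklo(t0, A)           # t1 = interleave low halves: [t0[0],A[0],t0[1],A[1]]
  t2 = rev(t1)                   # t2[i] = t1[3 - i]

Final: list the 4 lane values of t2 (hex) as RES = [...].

→ t0 |d2|21|a3|ad|
→ t1 |d2|ad|21|a3|
→ t2 |a3|21|ad|d2|

RES = [ 0xa3  0x21  0xad  0xd2 ]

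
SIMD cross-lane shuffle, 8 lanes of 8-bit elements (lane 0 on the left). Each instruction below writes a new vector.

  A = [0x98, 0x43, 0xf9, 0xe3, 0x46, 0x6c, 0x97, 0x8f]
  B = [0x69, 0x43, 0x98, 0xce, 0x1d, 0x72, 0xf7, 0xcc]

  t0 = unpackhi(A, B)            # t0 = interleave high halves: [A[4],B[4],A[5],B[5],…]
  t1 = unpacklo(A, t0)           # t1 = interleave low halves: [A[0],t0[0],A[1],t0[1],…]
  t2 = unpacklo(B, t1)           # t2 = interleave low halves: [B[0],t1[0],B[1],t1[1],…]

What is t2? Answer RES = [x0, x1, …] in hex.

t0 = [0x46, 0x1d, 0x6c, 0x72, 0x97, 0xf7, 0x8f, 0xcc]
t1 = [0x98, 0x46, 0x43, 0x1d, 0xf9, 0x6c, 0xe3, 0x72]
t2 = [0x69, 0x98, 0x43, 0x46, 0x98, 0x43, 0xce, 0x1d]

RES = [ 0x69  0x98  0x43  0x46  0x98  0x43  0xce  0x1d ]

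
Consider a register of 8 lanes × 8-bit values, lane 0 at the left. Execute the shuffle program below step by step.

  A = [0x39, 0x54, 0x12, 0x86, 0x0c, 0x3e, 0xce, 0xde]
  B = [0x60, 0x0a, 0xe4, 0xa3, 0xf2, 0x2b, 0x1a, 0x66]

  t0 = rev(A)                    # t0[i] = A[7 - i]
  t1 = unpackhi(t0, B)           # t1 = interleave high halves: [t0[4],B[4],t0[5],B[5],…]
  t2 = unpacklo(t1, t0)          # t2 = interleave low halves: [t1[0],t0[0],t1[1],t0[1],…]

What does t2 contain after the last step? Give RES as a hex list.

t0 = [0xde, 0xce, 0x3e, 0x0c, 0x86, 0x12, 0x54, 0x39]
t1 = [0x86, 0xf2, 0x12, 0x2b, 0x54, 0x1a, 0x39, 0x66]
t2 = [0x86, 0xde, 0xf2, 0xce, 0x12, 0x3e, 0x2b, 0x0c]

RES = [0x86, 0xde, 0xf2, 0xce, 0x12, 0x3e, 0x2b, 0x0c]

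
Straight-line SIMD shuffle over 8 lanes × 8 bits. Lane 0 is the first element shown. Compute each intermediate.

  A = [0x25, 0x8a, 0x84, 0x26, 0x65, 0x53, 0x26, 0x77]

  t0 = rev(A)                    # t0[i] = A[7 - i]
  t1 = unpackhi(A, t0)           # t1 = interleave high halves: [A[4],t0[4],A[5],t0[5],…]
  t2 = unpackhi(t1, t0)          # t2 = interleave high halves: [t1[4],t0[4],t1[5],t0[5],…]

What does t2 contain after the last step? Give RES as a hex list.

RES = [ 0x26  0x26  0x8a  0x84  0x77  0x8a  0x25  0x25 ]

  t0: 77 26 53 65 26 84 8a 25
  t1: 65 26 53 84 26 8a 77 25
  t2: 26 26 8a 84 77 8a 25 25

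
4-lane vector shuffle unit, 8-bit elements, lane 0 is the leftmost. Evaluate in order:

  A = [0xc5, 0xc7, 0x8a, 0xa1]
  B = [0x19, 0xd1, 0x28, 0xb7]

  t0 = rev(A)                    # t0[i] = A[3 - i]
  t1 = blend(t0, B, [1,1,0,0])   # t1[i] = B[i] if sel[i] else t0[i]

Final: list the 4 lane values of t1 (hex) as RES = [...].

RES = [ 0x19  0xd1  0xc7  0xc5 ]

→ t0 |a1|8a|c7|c5|
→ t1 |19|d1|c7|c5|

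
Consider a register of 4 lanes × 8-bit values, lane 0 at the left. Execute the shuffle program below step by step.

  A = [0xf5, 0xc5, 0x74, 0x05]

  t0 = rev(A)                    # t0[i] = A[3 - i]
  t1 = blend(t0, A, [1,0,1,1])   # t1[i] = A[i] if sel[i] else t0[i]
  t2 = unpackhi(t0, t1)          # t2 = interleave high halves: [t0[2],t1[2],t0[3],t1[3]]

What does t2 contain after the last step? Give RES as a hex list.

t0 = [0x05, 0x74, 0xc5, 0xf5]
t1 = [0xf5, 0x74, 0x74, 0x05]
t2 = [0xc5, 0x74, 0xf5, 0x05]

RES = [ 0xc5  0x74  0xf5  0x05 ]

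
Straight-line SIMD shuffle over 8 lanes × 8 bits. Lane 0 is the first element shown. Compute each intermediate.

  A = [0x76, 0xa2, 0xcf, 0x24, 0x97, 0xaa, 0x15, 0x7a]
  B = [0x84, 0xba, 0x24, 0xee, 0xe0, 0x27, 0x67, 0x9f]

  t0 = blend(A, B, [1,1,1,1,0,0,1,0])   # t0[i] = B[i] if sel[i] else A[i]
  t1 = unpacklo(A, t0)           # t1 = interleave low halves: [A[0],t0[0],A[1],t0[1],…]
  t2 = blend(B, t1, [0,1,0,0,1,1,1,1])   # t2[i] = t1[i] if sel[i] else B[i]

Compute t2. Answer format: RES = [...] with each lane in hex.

  t0: 84 ba 24 ee 97 aa 67 7a
  t1: 76 84 a2 ba cf 24 24 ee
  t2: 84 84 24 ee cf 24 24 ee

RES = [0x84, 0x84, 0x24, 0xee, 0xcf, 0x24, 0x24, 0xee]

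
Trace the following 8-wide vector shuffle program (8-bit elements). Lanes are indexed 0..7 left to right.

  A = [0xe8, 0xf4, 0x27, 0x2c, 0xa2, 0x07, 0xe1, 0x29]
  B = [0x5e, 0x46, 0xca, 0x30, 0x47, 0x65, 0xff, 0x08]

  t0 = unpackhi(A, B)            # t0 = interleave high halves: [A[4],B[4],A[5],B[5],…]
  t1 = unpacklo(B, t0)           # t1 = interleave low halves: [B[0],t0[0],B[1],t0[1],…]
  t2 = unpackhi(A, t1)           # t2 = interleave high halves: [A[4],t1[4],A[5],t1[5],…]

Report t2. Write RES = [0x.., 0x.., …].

RES = [0xa2, 0xca, 0x07, 0x07, 0xe1, 0x30, 0x29, 0x65]

t0 = [0xa2, 0x47, 0x07, 0x65, 0xe1, 0xff, 0x29, 0x08]
t1 = [0x5e, 0xa2, 0x46, 0x47, 0xca, 0x07, 0x30, 0x65]
t2 = [0xa2, 0xca, 0x07, 0x07, 0xe1, 0x30, 0x29, 0x65]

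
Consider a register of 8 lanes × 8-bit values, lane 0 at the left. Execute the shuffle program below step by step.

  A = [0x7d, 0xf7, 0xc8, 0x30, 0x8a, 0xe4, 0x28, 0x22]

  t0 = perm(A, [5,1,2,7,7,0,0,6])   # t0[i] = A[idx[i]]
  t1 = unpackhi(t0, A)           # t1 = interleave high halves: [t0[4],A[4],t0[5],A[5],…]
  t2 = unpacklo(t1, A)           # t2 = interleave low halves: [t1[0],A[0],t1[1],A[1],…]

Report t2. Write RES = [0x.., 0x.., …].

RES = [0x22, 0x7d, 0x8a, 0xf7, 0x7d, 0xc8, 0xe4, 0x30]

t0 = [0xe4, 0xf7, 0xc8, 0x22, 0x22, 0x7d, 0x7d, 0x28]
t1 = [0x22, 0x8a, 0x7d, 0xe4, 0x7d, 0x28, 0x28, 0x22]
t2 = [0x22, 0x7d, 0x8a, 0xf7, 0x7d, 0xc8, 0xe4, 0x30]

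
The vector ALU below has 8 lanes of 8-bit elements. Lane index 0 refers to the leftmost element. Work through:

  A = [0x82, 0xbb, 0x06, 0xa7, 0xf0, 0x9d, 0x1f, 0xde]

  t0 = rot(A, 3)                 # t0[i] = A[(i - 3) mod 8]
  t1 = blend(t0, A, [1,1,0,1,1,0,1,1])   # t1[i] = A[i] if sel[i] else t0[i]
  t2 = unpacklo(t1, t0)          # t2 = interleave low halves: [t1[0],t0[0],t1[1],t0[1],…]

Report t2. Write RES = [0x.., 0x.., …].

  t0: 9d 1f de 82 bb 06 a7 f0
  t1: 82 bb de a7 f0 06 1f de
  t2: 82 9d bb 1f de de a7 82

RES = [ 0x82  0x9d  0xbb  0x1f  0xde  0xde  0xa7  0x82 ]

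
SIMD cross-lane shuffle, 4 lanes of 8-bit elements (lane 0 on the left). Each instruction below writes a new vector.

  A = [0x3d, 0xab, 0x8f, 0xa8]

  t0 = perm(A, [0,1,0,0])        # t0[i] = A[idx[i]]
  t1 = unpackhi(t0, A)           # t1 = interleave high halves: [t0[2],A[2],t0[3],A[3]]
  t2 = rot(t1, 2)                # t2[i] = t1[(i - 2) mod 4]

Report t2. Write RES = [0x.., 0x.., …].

RES = [ 0x3d  0xa8  0x3d  0x8f ]

→ t0 |3d|ab|3d|3d|
→ t1 |3d|8f|3d|a8|
→ t2 |3d|a8|3d|8f|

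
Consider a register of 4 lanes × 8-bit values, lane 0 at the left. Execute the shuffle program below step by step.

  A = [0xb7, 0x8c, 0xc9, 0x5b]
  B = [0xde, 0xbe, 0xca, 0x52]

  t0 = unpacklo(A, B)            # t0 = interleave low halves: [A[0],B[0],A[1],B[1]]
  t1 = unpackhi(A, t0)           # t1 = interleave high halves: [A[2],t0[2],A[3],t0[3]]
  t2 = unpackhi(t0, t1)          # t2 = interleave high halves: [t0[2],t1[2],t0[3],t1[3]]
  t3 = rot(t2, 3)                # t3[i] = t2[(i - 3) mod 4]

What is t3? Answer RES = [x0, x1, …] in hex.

RES = [0x5b, 0xbe, 0xbe, 0x8c]

  t0: b7 de 8c be
  t1: c9 8c 5b be
  t2: 8c 5b be be
  t3: 5b be be 8c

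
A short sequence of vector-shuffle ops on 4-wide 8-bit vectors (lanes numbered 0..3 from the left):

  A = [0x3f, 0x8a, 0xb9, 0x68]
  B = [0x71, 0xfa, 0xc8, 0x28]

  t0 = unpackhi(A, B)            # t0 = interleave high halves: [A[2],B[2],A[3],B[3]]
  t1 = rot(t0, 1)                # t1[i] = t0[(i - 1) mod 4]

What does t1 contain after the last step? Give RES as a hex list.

RES = [ 0x28  0xb9  0xc8  0x68 ]

→ t0 |b9|c8|68|28|
→ t1 |28|b9|c8|68|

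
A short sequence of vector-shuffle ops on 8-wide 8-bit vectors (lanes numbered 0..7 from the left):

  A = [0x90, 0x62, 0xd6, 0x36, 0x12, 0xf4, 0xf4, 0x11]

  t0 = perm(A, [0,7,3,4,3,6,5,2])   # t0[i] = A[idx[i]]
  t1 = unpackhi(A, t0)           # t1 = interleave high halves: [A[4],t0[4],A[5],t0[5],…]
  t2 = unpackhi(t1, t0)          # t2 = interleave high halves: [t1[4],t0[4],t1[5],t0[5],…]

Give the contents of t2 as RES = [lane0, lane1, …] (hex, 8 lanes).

RES = [0xf4, 0x36, 0xf4, 0xf4, 0x11, 0xf4, 0xd6, 0xd6]

t0 = [0x90, 0x11, 0x36, 0x12, 0x36, 0xf4, 0xf4, 0xd6]
t1 = [0x12, 0x36, 0xf4, 0xf4, 0xf4, 0xf4, 0x11, 0xd6]
t2 = [0xf4, 0x36, 0xf4, 0xf4, 0x11, 0xf4, 0xd6, 0xd6]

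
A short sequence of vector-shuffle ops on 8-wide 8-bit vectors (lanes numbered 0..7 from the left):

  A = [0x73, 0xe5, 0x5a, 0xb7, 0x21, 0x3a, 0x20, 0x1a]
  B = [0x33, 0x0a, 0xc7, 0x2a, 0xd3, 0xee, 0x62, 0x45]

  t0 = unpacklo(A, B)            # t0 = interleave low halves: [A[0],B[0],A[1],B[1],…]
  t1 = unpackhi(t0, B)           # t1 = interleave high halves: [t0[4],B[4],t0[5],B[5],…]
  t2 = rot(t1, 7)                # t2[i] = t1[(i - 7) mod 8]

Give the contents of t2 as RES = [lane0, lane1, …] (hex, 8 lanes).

RES = [0xd3, 0xc7, 0xee, 0xb7, 0x62, 0x2a, 0x45, 0x5a]

t0 = [0x73, 0x33, 0xe5, 0x0a, 0x5a, 0xc7, 0xb7, 0x2a]
t1 = [0x5a, 0xd3, 0xc7, 0xee, 0xb7, 0x62, 0x2a, 0x45]
t2 = [0xd3, 0xc7, 0xee, 0xb7, 0x62, 0x2a, 0x45, 0x5a]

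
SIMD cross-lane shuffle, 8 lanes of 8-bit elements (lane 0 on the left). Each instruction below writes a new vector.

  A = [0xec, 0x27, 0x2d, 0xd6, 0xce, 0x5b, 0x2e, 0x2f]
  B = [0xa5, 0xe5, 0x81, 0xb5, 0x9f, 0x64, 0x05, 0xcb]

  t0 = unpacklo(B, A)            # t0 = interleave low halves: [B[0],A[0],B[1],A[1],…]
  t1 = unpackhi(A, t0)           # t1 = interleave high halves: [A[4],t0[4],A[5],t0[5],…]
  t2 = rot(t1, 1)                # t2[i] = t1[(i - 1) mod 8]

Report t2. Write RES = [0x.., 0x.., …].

→ t0 |a5|ec|e5|27|81|2d|b5|d6|
→ t1 |ce|81|5b|2d|2e|b5|2f|d6|
→ t2 |d6|ce|81|5b|2d|2e|b5|2f|

RES = [ 0xd6  0xce  0x81  0x5b  0x2d  0x2e  0xb5  0x2f ]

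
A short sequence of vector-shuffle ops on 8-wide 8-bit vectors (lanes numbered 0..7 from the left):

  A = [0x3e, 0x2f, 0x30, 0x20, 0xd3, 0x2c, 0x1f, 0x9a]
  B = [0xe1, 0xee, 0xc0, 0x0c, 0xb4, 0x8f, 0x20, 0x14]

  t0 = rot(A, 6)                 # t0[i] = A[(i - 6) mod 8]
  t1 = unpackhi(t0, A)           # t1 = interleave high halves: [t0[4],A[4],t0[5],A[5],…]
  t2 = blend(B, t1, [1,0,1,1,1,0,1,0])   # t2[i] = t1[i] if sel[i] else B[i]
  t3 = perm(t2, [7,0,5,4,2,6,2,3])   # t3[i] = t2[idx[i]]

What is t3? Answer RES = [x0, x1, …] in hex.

t0 = [0x30, 0x20, 0xd3, 0x2c, 0x1f, 0x9a, 0x3e, 0x2f]
t1 = [0x1f, 0xd3, 0x9a, 0x2c, 0x3e, 0x1f, 0x2f, 0x9a]
t2 = [0x1f, 0xee, 0x9a, 0x2c, 0x3e, 0x8f, 0x2f, 0x14]
t3 = [0x14, 0x1f, 0x8f, 0x3e, 0x9a, 0x2f, 0x9a, 0x2c]

RES = [ 0x14  0x1f  0x8f  0x3e  0x9a  0x2f  0x9a  0x2c ]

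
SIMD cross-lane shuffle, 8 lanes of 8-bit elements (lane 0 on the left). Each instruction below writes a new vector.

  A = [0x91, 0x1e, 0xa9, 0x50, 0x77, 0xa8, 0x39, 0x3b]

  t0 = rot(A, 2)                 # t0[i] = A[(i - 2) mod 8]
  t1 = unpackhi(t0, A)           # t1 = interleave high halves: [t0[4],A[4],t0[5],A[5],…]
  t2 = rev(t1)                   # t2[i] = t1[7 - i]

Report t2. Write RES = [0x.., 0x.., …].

RES = [ 0x3b  0xa8  0x39  0x77  0xa8  0x50  0x77  0xa9 ]

  t0: 39 3b 91 1e a9 50 77 a8
  t1: a9 77 50 a8 77 39 a8 3b
  t2: 3b a8 39 77 a8 50 77 a9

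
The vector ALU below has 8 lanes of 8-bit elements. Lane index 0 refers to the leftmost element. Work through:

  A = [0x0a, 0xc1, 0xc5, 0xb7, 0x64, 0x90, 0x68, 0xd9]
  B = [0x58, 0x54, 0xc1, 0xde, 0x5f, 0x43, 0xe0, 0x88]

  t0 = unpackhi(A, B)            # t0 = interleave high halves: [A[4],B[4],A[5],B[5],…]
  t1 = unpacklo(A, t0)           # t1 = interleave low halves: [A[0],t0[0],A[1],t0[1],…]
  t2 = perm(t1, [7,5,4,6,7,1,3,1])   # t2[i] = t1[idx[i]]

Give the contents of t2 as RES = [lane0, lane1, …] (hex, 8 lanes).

  t0: 64 5f 90 43 68 e0 d9 88
  t1: 0a 64 c1 5f c5 90 b7 43
  t2: 43 90 c5 b7 43 64 5f 64

RES = [ 0x43  0x90  0xc5  0xb7  0x43  0x64  0x5f  0x64 ]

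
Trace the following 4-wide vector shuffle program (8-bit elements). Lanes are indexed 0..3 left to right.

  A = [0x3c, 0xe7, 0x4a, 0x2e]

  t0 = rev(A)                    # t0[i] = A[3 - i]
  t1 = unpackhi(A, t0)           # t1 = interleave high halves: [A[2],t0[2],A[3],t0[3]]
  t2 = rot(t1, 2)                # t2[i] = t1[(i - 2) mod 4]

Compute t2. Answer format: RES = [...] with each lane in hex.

RES = [ 0x2e  0x3c  0x4a  0xe7 ]

t0 = [0x2e, 0x4a, 0xe7, 0x3c]
t1 = [0x4a, 0xe7, 0x2e, 0x3c]
t2 = [0x2e, 0x3c, 0x4a, 0xe7]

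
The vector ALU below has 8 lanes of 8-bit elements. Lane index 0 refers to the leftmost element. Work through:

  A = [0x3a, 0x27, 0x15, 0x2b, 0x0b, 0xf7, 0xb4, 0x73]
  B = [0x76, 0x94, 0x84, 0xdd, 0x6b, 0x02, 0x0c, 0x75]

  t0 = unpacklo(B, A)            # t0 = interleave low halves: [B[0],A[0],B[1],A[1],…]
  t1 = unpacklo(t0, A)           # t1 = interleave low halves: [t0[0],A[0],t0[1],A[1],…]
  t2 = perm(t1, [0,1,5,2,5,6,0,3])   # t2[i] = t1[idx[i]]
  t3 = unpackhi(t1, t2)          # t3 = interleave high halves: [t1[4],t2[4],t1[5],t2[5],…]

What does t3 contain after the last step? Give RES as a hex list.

RES = [ 0x94  0x15  0x15  0x27  0x27  0x76  0x2b  0x27 ]

  t0: 76 3a 94 27 84 15 dd 2b
  t1: 76 3a 3a 27 94 15 27 2b
  t2: 76 3a 15 3a 15 27 76 27
  t3: 94 15 15 27 27 76 2b 27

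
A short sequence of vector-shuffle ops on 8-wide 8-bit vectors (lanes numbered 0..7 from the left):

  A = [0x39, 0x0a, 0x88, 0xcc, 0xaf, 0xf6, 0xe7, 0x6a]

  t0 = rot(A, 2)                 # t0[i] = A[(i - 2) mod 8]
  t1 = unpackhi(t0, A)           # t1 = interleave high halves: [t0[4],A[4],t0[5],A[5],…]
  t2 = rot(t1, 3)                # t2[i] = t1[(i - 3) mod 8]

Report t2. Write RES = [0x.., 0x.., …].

RES = [ 0xe7  0xf6  0x6a  0x88  0xaf  0xcc  0xf6  0xaf ]

→ t0 |e7|6a|39|0a|88|cc|af|f6|
→ t1 |88|af|cc|f6|af|e7|f6|6a|
→ t2 |e7|f6|6a|88|af|cc|f6|af|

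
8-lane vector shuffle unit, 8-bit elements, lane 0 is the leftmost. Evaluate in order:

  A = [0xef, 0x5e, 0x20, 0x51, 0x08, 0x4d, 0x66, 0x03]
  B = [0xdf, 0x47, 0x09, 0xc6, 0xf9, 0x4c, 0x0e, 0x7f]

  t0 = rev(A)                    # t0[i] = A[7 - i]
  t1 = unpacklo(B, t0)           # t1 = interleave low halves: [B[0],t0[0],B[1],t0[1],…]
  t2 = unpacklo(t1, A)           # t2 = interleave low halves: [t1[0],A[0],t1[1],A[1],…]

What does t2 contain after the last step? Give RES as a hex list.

t0 = [0x03, 0x66, 0x4d, 0x08, 0x51, 0x20, 0x5e, 0xef]
t1 = [0xdf, 0x03, 0x47, 0x66, 0x09, 0x4d, 0xc6, 0x08]
t2 = [0xdf, 0xef, 0x03, 0x5e, 0x47, 0x20, 0x66, 0x51]

RES = [0xdf, 0xef, 0x03, 0x5e, 0x47, 0x20, 0x66, 0x51]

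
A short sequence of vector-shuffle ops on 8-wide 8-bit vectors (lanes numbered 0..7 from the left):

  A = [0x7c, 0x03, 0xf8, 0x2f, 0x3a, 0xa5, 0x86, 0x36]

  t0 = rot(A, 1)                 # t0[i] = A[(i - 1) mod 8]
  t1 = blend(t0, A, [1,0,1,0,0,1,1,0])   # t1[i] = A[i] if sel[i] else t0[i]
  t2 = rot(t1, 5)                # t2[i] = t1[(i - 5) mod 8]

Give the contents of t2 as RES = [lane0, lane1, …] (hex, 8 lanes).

  t0: 36 7c 03 f8 2f 3a a5 86
  t1: 7c 7c f8 f8 2f a5 86 86
  t2: f8 2f a5 86 86 7c 7c f8

RES = [0xf8, 0x2f, 0xa5, 0x86, 0x86, 0x7c, 0x7c, 0xf8]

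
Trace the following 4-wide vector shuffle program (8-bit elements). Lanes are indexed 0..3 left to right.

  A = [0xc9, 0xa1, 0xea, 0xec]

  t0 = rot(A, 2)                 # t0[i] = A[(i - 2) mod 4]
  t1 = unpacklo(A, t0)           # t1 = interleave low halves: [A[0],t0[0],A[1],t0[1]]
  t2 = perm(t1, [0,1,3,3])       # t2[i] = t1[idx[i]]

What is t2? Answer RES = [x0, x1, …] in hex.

RES = [0xc9, 0xea, 0xec, 0xec]

  t0: ea ec c9 a1
  t1: c9 ea a1 ec
  t2: c9 ea ec ec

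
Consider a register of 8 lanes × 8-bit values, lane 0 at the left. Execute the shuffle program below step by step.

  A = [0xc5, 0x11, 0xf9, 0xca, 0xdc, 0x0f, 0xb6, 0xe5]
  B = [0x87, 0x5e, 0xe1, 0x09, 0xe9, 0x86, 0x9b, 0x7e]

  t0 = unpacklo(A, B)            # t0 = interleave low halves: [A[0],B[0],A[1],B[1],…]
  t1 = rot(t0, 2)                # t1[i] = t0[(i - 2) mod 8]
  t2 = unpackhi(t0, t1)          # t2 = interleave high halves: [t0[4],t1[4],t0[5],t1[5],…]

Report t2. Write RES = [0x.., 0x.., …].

  t0: c5 87 11 5e f9 e1 ca 09
  t1: ca 09 c5 87 11 5e f9 e1
  t2: f9 11 e1 5e ca f9 09 e1

RES = [0xf9, 0x11, 0xe1, 0x5e, 0xca, 0xf9, 0x09, 0xe1]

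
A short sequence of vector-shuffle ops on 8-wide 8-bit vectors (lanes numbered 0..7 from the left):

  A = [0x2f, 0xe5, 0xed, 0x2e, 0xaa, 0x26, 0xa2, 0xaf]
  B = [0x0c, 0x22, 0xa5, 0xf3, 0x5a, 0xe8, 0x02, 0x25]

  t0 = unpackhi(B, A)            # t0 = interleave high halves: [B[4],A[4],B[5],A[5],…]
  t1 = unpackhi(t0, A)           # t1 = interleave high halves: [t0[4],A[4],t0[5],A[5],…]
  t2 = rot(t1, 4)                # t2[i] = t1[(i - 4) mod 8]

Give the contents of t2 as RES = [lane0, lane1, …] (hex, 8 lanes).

→ t0 |5a|aa|e8|26|02|a2|25|af|
→ t1 |02|aa|a2|26|25|a2|af|af|
→ t2 |25|a2|af|af|02|aa|a2|26|

RES = [0x25, 0xa2, 0xaf, 0xaf, 0x02, 0xaa, 0xa2, 0x26]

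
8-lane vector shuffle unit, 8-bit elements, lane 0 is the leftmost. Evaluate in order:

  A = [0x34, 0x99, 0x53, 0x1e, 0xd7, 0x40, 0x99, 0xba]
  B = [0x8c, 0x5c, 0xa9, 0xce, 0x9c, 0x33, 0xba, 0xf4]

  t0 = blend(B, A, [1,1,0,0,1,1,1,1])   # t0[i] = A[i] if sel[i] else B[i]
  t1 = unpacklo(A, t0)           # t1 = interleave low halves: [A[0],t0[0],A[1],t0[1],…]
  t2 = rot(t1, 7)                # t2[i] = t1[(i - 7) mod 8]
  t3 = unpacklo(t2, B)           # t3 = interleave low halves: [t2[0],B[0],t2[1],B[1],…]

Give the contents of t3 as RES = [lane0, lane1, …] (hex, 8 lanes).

RES = [0x34, 0x8c, 0x99, 0x5c, 0x99, 0xa9, 0x53, 0xce]

→ t0 |34|99|a9|ce|d7|40|99|ba|
→ t1 |34|34|99|99|53|a9|1e|ce|
→ t2 |34|99|99|53|a9|1e|ce|34|
→ t3 |34|8c|99|5c|99|a9|53|ce|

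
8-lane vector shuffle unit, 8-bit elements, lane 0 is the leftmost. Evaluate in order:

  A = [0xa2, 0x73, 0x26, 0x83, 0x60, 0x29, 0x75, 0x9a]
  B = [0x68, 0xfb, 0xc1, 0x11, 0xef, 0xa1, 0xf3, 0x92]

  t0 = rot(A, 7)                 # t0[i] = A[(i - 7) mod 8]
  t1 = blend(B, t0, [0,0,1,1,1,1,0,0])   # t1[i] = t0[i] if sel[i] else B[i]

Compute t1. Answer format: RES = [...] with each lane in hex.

t0 = [0x73, 0x26, 0x83, 0x60, 0x29, 0x75, 0x9a, 0xa2]
t1 = [0x68, 0xfb, 0x83, 0x60, 0x29, 0x75, 0xf3, 0x92]

RES = [0x68, 0xfb, 0x83, 0x60, 0x29, 0x75, 0xf3, 0x92]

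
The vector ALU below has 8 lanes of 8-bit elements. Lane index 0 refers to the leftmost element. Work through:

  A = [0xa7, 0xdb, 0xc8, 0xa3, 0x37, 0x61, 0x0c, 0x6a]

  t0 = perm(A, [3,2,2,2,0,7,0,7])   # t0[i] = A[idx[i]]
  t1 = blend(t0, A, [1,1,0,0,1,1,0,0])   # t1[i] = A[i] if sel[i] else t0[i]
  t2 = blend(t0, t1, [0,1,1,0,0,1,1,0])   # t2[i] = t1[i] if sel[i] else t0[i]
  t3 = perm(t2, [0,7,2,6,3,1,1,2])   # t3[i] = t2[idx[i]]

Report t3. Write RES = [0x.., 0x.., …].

t0 = [0xa3, 0xc8, 0xc8, 0xc8, 0xa7, 0x6a, 0xa7, 0x6a]
t1 = [0xa7, 0xdb, 0xc8, 0xc8, 0x37, 0x61, 0xa7, 0x6a]
t2 = [0xa3, 0xdb, 0xc8, 0xc8, 0xa7, 0x61, 0xa7, 0x6a]
t3 = [0xa3, 0x6a, 0xc8, 0xa7, 0xc8, 0xdb, 0xdb, 0xc8]

RES = [0xa3, 0x6a, 0xc8, 0xa7, 0xc8, 0xdb, 0xdb, 0xc8]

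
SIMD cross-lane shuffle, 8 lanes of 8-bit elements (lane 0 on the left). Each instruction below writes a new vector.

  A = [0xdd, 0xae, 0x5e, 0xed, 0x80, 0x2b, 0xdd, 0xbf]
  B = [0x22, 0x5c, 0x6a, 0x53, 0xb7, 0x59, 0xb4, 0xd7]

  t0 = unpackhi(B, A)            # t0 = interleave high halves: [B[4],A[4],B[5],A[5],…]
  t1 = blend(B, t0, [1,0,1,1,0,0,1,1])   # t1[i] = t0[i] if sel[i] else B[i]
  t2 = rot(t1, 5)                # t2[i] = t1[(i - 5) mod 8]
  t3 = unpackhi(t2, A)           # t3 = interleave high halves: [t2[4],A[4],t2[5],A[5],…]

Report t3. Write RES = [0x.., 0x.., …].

t0 = [0xb7, 0x80, 0x59, 0x2b, 0xb4, 0xdd, 0xd7, 0xbf]
t1 = [0xb7, 0x5c, 0x59, 0x2b, 0xb7, 0x59, 0xd7, 0xbf]
t2 = [0x2b, 0xb7, 0x59, 0xd7, 0xbf, 0xb7, 0x5c, 0x59]
t3 = [0xbf, 0x80, 0xb7, 0x2b, 0x5c, 0xdd, 0x59, 0xbf]

RES = [0xbf, 0x80, 0xb7, 0x2b, 0x5c, 0xdd, 0x59, 0xbf]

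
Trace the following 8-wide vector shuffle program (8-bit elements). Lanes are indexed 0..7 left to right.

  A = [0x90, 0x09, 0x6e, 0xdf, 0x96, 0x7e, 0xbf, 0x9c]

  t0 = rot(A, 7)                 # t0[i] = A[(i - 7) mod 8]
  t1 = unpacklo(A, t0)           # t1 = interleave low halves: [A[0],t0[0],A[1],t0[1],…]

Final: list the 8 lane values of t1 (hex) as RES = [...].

→ t0 |09|6e|df|96|7e|bf|9c|90|
→ t1 |90|09|09|6e|6e|df|df|96|

RES = [0x90, 0x09, 0x09, 0x6e, 0x6e, 0xdf, 0xdf, 0x96]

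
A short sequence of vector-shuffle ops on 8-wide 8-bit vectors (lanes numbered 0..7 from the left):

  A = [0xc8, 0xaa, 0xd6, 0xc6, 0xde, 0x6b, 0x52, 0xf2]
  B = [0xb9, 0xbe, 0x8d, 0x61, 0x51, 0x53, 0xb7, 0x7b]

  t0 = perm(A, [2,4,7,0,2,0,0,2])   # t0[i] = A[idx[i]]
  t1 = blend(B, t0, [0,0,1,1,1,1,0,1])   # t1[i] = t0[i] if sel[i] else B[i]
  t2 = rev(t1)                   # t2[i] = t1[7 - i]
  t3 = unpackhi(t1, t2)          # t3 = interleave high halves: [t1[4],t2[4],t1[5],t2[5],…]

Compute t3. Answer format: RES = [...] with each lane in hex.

RES = [0xd6, 0xc8, 0xc8, 0xf2, 0xb7, 0xbe, 0xd6, 0xb9]

  t0: d6 de f2 c8 d6 c8 c8 d6
  t1: b9 be f2 c8 d6 c8 b7 d6
  t2: d6 b7 c8 d6 c8 f2 be b9
  t3: d6 c8 c8 f2 b7 be d6 b9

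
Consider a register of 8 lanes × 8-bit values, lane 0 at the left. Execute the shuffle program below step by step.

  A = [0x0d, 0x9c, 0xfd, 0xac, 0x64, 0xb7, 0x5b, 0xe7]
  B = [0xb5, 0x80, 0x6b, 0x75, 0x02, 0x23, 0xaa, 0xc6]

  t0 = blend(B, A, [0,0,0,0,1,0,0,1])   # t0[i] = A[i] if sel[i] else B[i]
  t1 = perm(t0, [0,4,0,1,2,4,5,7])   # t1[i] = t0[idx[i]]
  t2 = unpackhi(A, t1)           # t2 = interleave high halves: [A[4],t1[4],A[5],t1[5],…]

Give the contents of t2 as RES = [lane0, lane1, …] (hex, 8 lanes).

RES = [0x64, 0x6b, 0xb7, 0x64, 0x5b, 0x23, 0xe7, 0xe7]

→ t0 |b5|80|6b|75|64|23|aa|e7|
→ t1 |b5|64|b5|80|6b|64|23|e7|
→ t2 |64|6b|b7|64|5b|23|e7|e7|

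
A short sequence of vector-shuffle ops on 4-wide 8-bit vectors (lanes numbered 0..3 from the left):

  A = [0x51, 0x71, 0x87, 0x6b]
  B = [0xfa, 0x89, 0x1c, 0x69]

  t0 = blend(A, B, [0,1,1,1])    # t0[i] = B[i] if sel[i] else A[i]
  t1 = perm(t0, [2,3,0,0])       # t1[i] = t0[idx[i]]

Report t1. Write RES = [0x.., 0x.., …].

RES = [ 0x1c  0x69  0x51  0x51 ]

t0 = [0x51, 0x89, 0x1c, 0x69]
t1 = [0x1c, 0x69, 0x51, 0x51]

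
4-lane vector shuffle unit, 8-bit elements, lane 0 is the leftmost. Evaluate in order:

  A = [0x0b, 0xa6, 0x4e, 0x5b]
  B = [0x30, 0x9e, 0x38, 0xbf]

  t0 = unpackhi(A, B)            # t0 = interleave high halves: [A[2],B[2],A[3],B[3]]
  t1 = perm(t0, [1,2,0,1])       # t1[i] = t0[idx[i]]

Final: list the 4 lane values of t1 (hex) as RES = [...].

→ t0 |4e|38|5b|bf|
→ t1 |38|5b|4e|38|

RES = [0x38, 0x5b, 0x4e, 0x38]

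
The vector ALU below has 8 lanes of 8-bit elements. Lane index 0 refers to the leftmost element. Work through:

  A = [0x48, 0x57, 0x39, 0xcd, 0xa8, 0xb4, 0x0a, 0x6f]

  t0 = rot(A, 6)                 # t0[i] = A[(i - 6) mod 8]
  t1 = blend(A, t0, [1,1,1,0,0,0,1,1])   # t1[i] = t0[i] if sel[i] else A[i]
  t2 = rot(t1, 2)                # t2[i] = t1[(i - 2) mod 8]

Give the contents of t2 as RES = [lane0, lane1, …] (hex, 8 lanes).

  t0: 39 cd a8 b4 0a 6f 48 57
  t1: 39 cd a8 cd a8 b4 48 57
  t2: 48 57 39 cd a8 cd a8 b4

RES = [ 0x48  0x57  0x39  0xcd  0xa8  0xcd  0xa8  0xb4 ]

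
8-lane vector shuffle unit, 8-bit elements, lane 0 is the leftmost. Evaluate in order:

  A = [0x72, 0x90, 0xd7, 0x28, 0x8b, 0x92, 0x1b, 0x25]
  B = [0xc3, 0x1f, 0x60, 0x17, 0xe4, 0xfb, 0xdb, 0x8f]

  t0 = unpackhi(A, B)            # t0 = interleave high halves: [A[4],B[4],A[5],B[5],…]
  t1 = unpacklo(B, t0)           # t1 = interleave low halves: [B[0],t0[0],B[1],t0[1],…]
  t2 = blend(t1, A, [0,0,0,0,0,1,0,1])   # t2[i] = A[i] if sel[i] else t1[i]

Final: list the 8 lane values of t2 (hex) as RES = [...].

RES = [0xc3, 0x8b, 0x1f, 0xe4, 0x60, 0x92, 0x17, 0x25]

t0 = [0x8b, 0xe4, 0x92, 0xfb, 0x1b, 0xdb, 0x25, 0x8f]
t1 = [0xc3, 0x8b, 0x1f, 0xe4, 0x60, 0x92, 0x17, 0xfb]
t2 = [0xc3, 0x8b, 0x1f, 0xe4, 0x60, 0x92, 0x17, 0x25]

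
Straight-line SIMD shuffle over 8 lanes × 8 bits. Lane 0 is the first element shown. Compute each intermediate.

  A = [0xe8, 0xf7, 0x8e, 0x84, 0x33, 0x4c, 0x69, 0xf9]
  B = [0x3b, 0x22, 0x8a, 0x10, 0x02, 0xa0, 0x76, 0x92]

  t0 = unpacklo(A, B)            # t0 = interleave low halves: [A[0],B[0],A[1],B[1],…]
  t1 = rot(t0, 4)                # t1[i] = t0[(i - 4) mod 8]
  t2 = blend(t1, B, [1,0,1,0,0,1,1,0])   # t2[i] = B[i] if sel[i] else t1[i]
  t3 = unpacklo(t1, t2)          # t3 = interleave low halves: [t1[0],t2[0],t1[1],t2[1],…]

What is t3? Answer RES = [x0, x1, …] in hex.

t0 = [0xe8, 0x3b, 0xf7, 0x22, 0x8e, 0x8a, 0x84, 0x10]
t1 = [0x8e, 0x8a, 0x84, 0x10, 0xe8, 0x3b, 0xf7, 0x22]
t2 = [0x3b, 0x8a, 0x8a, 0x10, 0xe8, 0xa0, 0x76, 0x22]
t3 = [0x8e, 0x3b, 0x8a, 0x8a, 0x84, 0x8a, 0x10, 0x10]

RES = [0x8e, 0x3b, 0x8a, 0x8a, 0x84, 0x8a, 0x10, 0x10]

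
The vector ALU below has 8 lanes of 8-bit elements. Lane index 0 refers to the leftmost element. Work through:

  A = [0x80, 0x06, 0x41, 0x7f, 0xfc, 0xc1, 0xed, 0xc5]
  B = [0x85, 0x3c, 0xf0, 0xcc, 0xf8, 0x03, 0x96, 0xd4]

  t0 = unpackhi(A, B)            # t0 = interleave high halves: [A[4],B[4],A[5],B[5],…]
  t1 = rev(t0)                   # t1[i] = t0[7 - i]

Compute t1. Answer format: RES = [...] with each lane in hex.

  t0: fc f8 c1 03 ed 96 c5 d4
  t1: d4 c5 96 ed 03 c1 f8 fc

RES = [0xd4, 0xc5, 0x96, 0xed, 0x03, 0xc1, 0xf8, 0xfc]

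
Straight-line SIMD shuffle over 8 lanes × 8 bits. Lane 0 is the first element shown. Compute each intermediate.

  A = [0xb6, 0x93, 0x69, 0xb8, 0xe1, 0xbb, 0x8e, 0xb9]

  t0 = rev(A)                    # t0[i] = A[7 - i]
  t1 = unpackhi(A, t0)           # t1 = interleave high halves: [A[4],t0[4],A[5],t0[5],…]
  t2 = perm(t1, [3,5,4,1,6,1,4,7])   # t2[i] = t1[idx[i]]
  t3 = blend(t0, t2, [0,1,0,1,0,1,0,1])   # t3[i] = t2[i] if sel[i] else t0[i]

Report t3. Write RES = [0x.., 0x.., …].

t0 = [0xb9, 0x8e, 0xbb, 0xe1, 0xb8, 0x69, 0x93, 0xb6]
t1 = [0xe1, 0xb8, 0xbb, 0x69, 0x8e, 0x93, 0xb9, 0xb6]
t2 = [0x69, 0x93, 0x8e, 0xb8, 0xb9, 0xb8, 0x8e, 0xb6]
t3 = [0xb9, 0x93, 0xbb, 0xb8, 0xb8, 0xb8, 0x93, 0xb6]

RES = [ 0xb9  0x93  0xbb  0xb8  0xb8  0xb8  0x93  0xb6 ]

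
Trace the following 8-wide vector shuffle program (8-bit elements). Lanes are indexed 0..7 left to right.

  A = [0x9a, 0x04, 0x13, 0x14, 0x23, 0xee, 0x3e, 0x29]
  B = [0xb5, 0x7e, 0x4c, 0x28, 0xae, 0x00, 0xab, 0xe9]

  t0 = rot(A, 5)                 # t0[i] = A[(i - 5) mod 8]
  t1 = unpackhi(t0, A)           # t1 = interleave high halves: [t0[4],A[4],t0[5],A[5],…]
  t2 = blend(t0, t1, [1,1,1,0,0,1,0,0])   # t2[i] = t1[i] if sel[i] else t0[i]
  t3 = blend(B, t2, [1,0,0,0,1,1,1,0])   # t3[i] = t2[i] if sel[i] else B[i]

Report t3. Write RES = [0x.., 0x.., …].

  t0: 14 23 ee 3e 29 9a 04 13
  t1: 29 23 9a ee 04 3e 13 29
  t2: 29 23 9a 3e 29 3e 04 13
  t3: 29 7e 4c 28 29 3e 04 e9

RES = [ 0x29  0x7e  0x4c  0x28  0x29  0x3e  0x04  0xe9 ]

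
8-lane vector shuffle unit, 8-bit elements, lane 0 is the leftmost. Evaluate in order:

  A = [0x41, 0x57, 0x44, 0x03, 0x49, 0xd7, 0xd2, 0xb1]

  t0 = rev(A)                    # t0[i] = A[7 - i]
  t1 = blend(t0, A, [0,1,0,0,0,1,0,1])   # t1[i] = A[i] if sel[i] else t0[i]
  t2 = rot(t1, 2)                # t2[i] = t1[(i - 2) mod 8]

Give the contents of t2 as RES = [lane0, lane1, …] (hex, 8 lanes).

RES = [ 0x57  0xb1  0xb1  0x57  0xd7  0x49  0x03  0xd7 ]

t0 = [0xb1, 0xd2, 0xd7, 0x49, 0x03, 0x44, 0x57, 0x41]
t1 = [0xb1, 0x57, 0xd7, 0x49, 0x03, 0xd7, 0x57, 0xb1]
t2 = [0x57, 0xb1, 0xb1, 0x57, 0xd7, 0x49, 0x03, 0xd7]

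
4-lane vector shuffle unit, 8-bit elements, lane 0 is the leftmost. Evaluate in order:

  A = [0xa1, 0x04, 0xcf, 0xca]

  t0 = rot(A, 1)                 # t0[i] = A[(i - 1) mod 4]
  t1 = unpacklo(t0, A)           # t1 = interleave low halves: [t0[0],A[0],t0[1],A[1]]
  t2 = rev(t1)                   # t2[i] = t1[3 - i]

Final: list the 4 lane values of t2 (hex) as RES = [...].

t0 = [0xca, 0xa1, 0x04, 0xcf]
t1 = [0xca, 0xa1, 0xa1, 0x04]
t2 = [0x04, 0xa1, 0xa1, 0xca]

RES = [ 0x04  0xa1  0xa1  0xca ]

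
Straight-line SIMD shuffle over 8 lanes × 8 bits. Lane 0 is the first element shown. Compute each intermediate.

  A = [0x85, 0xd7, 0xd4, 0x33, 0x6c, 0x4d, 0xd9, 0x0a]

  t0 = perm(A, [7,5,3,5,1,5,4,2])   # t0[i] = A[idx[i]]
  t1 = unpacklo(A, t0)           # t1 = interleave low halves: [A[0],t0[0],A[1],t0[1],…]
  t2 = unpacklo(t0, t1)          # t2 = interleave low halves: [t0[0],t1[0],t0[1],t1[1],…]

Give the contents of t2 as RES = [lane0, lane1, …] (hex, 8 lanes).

→ t0 |0a|4d|33|4d|d7|4d|6c|d4|
→ t1 |85|0a|d7|4d|d4|33|33|4d|
→ t2 |0a|85|4d|0a|33|d7|4d|4d|

RES = [0x0a, 0x85, 0x4d, 0x0a, 0x33, 0xd7, 0x4d, 0x4d]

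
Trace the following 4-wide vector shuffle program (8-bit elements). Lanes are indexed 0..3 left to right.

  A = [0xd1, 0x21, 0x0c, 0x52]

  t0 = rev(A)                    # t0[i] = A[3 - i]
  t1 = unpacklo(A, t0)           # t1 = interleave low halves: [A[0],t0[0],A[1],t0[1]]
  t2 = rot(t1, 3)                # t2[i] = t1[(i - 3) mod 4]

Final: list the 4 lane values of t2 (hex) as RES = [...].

RES = [0x52, 0x21, 0x0c, 0xd1]

→ t0 |52|0c|21|d1|
→ t1 |d1|52|21|0c|
→ t2 |52|21|0c|d1|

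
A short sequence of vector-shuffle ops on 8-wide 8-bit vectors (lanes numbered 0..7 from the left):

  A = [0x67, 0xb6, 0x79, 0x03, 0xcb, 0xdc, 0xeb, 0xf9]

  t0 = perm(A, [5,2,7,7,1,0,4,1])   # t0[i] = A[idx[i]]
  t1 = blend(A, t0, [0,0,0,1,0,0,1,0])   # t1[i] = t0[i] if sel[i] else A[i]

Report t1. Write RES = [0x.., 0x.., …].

t0 = [0xdc, 0x79, 0xf9, 0xf9, 0xb6, 0x67, 0xcb, 0xb6]
t1 = [0x67, 0xb6, 0x79, 0xf9, 0xcb, 0xdc, 0xcb, 0xf9]

RES = [ 0x67  0xb6  0x79  0xf9  0xcb  0xdc  0xcb  0xf9 ]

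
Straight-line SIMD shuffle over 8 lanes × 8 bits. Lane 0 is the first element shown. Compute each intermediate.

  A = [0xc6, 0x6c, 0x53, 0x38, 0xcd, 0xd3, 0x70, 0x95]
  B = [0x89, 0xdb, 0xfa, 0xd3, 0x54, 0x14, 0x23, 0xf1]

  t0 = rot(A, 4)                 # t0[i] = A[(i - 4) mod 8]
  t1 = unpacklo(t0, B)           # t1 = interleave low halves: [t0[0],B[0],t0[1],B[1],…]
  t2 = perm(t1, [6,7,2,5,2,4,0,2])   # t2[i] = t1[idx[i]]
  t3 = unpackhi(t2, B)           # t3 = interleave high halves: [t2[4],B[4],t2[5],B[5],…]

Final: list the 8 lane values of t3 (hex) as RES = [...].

t0 = [0xcd, 0xd3, 0x70, 0x95, 0xc6, 0x6c, 0x53, 0x38]
t1 = [0xcd, 0x89, 0xd3, 0xdb, 0x70, 0xfa, 0x95, 0xd3]
t2 = [0x95, 0xd3, 0xd3, 0xfa, 0xd3, 0x70, 0xcd, 0xd3]
t3 = [0xd3, 0x54, 0x70, 0x14, 0xcd, 0x23, 0xd3, 0xf1]

RES = [ 0xd3  0x54  0x70  0x14  0xcd  0x23  0xd3  0xf1 ]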